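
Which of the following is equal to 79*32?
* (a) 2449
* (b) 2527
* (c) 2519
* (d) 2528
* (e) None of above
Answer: d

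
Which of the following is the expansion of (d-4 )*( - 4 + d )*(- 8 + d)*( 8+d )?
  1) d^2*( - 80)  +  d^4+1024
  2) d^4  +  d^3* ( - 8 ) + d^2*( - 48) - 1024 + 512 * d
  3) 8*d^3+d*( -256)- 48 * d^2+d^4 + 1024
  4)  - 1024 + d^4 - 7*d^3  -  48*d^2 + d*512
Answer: 2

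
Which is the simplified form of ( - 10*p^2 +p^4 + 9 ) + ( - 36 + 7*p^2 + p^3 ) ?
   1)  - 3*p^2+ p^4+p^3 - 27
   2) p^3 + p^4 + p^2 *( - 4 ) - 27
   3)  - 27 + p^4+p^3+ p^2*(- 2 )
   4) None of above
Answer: 1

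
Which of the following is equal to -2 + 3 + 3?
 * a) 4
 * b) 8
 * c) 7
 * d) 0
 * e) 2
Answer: a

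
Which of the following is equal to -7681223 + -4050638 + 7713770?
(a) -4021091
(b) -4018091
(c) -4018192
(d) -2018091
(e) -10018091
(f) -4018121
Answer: b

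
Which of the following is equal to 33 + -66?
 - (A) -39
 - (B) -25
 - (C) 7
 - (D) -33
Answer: D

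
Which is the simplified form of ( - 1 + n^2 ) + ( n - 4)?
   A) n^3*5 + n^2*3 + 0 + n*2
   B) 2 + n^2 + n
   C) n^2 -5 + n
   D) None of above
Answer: C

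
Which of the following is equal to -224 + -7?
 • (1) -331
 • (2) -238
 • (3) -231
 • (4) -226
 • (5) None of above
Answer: 3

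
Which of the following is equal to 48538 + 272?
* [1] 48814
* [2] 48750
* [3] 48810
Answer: 3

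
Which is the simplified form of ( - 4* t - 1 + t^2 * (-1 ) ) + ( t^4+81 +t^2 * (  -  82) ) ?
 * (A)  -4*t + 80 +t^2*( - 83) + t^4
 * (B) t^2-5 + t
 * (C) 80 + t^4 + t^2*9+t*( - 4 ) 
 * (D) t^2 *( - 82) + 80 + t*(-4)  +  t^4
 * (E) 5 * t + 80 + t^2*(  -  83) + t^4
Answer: A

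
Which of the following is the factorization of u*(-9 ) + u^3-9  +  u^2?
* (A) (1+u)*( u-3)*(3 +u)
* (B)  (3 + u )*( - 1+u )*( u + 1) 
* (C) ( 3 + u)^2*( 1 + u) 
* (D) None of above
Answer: A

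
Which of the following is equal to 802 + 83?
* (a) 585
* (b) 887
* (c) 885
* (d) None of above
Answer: c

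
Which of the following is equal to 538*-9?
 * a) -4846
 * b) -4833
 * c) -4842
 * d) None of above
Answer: c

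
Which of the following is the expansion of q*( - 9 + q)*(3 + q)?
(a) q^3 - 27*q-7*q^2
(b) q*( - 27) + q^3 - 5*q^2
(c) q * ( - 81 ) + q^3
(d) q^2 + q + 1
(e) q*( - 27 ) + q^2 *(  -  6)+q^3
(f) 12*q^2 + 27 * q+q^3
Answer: e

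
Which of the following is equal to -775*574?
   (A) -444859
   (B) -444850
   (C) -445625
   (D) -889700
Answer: B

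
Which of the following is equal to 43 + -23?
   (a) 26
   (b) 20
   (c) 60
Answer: b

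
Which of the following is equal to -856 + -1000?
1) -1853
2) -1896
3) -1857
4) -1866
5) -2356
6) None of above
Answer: 6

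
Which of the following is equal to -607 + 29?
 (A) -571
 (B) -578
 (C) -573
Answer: B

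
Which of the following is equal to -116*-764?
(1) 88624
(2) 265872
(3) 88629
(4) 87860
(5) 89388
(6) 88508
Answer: 1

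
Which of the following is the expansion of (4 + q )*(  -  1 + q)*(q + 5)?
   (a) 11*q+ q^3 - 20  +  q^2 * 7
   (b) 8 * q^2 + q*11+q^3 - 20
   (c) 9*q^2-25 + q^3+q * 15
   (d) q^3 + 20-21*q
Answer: b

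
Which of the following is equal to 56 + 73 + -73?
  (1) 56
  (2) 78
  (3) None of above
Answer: 1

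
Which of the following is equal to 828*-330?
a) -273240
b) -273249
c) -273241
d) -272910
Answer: a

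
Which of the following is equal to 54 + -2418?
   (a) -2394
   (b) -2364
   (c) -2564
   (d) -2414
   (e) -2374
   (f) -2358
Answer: b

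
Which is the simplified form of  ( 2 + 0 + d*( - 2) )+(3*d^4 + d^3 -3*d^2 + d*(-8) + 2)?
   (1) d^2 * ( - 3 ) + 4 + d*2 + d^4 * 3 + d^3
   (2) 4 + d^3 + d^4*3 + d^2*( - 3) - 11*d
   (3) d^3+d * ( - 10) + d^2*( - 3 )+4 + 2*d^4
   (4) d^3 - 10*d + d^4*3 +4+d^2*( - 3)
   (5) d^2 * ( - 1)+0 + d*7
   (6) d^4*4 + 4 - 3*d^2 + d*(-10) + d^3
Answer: 4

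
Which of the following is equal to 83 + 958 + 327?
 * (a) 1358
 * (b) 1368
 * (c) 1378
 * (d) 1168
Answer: b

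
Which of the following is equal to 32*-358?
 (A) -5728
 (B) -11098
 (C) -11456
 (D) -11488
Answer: C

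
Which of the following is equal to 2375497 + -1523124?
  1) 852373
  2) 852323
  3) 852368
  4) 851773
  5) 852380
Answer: 1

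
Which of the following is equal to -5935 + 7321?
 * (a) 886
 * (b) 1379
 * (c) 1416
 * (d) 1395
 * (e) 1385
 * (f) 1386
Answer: f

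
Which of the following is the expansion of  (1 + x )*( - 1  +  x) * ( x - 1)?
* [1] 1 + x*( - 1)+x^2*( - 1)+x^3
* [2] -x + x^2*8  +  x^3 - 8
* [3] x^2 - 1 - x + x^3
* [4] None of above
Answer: 1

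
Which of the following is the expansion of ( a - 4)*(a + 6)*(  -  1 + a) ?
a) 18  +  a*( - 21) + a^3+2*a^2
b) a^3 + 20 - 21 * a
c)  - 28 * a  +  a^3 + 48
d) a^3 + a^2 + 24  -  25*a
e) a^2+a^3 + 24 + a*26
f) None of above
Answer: f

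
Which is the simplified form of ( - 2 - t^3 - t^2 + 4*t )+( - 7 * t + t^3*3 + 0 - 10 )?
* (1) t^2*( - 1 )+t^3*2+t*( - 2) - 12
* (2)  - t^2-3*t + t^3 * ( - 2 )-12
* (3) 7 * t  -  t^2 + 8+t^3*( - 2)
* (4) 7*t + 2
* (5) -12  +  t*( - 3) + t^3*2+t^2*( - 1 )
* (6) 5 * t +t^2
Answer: 5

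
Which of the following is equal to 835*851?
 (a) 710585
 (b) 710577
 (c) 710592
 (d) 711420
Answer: a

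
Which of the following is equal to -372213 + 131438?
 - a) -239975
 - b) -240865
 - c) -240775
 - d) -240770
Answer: c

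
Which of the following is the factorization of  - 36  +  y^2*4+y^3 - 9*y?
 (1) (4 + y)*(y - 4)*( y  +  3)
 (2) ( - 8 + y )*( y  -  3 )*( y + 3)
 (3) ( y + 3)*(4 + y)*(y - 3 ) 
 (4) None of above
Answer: 3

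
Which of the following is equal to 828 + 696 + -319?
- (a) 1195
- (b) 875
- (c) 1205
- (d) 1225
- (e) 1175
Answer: c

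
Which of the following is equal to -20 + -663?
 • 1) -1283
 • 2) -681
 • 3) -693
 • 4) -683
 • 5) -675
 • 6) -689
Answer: 4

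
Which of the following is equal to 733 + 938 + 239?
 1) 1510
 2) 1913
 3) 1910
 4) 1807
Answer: 3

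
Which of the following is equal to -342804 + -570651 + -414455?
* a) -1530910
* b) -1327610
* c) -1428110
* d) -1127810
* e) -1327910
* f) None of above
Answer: e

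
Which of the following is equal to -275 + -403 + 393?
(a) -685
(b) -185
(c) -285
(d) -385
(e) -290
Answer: c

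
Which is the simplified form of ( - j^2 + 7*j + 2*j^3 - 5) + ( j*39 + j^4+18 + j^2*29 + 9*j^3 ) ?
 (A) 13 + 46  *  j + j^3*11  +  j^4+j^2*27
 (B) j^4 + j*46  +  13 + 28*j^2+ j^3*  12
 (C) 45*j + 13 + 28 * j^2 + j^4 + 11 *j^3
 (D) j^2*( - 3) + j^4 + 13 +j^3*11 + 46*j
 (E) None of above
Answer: E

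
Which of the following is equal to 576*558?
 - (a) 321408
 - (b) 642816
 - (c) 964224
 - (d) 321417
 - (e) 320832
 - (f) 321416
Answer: a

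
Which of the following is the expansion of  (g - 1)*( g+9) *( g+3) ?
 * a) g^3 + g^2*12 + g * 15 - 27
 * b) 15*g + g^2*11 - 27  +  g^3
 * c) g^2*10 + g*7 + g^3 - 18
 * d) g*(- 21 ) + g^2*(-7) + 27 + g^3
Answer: b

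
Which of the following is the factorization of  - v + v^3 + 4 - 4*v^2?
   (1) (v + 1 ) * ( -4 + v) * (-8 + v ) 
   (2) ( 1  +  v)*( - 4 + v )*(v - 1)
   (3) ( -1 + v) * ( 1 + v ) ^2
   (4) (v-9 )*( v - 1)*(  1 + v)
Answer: 2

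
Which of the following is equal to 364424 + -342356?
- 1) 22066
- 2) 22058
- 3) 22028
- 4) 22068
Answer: 4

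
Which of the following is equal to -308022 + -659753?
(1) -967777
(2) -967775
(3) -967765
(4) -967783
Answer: 2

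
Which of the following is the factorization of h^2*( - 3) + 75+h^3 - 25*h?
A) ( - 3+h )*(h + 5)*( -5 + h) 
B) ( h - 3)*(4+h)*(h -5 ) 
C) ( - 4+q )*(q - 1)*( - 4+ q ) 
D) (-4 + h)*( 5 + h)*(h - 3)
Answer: A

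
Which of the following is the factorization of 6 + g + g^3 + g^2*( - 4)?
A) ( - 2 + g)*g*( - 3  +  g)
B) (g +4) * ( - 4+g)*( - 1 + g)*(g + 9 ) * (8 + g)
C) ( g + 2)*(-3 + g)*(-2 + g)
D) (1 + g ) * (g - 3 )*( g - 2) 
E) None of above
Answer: D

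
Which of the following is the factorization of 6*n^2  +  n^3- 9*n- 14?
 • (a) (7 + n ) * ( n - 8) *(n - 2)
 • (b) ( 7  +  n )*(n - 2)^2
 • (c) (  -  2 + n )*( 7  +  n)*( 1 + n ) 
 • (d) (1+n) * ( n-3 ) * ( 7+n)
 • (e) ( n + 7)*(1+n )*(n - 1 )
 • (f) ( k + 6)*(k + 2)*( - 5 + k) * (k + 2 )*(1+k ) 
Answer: c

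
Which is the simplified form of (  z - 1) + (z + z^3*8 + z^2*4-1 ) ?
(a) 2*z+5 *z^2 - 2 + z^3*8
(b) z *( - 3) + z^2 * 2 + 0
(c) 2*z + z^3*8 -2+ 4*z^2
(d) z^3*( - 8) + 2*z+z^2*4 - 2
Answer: c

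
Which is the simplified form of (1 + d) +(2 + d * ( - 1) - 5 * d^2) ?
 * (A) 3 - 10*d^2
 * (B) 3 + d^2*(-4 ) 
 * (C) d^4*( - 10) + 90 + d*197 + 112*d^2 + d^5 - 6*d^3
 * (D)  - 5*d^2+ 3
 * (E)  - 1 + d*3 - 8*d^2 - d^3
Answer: D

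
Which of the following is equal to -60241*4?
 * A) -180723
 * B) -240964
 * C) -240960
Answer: B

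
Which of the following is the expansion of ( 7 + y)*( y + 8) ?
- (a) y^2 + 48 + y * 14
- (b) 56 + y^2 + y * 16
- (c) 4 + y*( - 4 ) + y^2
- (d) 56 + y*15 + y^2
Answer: d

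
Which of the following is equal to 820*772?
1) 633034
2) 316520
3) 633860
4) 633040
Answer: 4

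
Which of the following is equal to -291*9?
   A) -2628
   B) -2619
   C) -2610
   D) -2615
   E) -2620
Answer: B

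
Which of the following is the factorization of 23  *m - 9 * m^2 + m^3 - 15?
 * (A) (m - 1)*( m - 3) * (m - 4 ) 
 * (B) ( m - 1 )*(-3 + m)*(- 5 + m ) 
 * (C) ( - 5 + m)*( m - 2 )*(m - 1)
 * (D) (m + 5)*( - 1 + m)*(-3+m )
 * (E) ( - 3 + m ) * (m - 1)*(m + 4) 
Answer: B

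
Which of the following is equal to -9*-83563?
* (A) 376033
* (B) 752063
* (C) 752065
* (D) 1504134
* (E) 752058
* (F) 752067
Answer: F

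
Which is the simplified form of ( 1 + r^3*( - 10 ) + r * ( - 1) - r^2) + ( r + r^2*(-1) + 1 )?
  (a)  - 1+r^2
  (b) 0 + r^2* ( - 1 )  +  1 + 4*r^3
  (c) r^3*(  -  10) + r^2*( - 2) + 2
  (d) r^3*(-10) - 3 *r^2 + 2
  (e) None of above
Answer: c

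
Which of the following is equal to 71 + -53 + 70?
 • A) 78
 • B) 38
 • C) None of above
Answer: C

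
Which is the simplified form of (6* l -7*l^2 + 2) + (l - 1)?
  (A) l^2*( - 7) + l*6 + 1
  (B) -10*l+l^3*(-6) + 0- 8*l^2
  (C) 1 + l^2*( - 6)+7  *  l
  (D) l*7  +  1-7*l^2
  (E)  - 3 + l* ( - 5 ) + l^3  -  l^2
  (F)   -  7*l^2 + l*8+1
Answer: D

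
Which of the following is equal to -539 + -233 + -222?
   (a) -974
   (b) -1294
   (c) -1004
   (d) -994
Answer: d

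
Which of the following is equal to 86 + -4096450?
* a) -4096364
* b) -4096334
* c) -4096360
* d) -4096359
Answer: a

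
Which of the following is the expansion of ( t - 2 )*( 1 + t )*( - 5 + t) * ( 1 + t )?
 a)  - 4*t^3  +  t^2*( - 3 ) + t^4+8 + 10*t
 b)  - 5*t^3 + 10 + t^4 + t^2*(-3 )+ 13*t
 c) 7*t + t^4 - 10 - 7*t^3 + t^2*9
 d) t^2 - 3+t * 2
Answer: b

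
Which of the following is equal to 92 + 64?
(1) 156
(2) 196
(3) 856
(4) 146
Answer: 1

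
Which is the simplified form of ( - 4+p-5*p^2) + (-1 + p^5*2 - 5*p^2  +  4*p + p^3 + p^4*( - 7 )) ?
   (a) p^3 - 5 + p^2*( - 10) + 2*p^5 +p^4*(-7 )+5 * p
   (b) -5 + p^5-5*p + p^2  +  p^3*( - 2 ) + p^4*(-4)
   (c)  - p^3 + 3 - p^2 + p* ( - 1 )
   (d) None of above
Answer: a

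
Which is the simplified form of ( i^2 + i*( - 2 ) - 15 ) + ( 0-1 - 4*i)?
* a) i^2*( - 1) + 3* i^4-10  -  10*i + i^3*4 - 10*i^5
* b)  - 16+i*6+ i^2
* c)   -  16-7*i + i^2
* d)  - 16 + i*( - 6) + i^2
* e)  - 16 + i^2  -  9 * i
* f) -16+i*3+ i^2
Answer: d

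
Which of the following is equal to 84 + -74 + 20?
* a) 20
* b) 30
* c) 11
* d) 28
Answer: b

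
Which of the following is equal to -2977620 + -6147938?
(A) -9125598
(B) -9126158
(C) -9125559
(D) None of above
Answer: D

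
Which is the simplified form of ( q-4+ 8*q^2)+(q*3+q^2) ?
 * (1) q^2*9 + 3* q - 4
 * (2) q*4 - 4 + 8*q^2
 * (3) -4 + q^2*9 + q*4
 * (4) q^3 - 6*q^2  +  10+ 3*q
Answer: 3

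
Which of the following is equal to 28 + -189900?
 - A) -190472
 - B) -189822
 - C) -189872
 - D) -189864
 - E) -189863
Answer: C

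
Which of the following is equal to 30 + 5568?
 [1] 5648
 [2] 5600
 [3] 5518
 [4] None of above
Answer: 4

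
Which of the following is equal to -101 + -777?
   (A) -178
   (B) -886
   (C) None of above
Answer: C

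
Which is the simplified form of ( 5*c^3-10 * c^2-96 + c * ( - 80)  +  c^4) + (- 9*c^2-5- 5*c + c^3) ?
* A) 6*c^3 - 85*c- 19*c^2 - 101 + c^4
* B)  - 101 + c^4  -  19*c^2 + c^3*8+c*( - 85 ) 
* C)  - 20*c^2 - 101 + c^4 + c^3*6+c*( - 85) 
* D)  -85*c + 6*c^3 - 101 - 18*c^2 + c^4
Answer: A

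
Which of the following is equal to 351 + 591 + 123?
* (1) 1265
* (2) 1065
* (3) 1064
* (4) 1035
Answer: 2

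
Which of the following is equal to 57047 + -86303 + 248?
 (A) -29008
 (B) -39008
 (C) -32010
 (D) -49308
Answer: A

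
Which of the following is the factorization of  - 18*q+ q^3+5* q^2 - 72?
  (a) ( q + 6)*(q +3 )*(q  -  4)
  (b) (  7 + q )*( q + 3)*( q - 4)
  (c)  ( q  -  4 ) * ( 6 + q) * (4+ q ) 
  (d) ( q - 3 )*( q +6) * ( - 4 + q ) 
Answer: a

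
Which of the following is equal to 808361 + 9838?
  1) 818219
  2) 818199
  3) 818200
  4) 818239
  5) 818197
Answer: 2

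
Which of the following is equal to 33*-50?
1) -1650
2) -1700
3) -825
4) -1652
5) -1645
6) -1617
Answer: 1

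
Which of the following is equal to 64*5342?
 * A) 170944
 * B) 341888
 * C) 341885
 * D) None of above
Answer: B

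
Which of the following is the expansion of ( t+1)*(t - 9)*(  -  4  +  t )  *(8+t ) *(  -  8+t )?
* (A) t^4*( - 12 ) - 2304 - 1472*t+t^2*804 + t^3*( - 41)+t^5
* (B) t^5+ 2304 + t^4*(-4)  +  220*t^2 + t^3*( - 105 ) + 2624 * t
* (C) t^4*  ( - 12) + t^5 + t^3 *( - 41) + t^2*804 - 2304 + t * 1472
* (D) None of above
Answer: A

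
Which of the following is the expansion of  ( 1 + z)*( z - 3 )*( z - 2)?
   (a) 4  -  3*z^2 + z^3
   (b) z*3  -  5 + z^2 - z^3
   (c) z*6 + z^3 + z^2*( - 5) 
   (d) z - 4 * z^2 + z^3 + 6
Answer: d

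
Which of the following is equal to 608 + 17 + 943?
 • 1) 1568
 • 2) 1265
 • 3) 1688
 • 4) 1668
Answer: 1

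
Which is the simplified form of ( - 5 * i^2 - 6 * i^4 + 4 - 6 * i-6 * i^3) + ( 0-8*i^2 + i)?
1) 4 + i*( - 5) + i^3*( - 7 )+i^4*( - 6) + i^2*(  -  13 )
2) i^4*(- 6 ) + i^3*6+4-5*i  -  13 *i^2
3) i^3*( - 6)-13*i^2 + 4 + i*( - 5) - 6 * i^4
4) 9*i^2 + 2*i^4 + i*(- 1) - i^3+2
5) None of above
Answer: 3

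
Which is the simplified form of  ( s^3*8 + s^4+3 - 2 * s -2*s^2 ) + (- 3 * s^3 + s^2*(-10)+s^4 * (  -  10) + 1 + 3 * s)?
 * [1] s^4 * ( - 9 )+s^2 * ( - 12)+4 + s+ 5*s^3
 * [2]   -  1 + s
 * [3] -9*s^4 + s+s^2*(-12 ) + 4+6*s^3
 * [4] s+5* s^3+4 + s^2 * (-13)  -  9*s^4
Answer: 1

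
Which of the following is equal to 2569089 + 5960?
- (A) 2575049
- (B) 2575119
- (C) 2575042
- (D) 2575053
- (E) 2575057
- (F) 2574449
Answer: A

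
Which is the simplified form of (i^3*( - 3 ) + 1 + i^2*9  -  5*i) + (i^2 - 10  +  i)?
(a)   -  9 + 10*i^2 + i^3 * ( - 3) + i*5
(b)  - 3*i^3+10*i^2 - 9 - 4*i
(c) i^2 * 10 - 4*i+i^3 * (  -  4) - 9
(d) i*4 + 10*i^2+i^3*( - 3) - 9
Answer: b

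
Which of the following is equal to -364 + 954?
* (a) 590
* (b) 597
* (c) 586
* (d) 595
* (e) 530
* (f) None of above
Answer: a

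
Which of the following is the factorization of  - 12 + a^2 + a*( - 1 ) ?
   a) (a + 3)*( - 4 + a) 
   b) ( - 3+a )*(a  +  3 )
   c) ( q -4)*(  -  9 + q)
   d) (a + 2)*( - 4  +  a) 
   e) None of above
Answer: a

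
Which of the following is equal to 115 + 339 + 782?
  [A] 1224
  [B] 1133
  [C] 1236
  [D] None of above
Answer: C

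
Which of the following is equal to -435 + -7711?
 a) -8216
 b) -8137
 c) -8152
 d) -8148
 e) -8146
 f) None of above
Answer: e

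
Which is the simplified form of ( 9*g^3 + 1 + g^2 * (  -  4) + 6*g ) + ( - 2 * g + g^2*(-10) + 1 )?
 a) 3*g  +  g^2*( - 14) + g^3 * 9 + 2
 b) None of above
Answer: b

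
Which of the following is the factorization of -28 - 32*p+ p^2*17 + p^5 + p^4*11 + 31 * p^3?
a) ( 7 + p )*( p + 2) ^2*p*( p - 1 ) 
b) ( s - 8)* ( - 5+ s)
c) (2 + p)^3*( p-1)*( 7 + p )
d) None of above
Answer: d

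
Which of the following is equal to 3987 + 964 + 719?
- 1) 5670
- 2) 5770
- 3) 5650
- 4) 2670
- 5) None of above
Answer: 1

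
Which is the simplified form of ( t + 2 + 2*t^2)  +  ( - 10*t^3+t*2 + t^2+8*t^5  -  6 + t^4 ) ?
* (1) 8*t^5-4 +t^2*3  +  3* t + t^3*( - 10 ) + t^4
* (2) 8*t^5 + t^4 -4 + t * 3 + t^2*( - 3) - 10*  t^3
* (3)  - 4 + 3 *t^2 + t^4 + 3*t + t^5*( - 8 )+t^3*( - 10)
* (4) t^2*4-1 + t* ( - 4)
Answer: 1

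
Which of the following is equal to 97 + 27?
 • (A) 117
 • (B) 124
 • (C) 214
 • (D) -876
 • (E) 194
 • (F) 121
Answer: B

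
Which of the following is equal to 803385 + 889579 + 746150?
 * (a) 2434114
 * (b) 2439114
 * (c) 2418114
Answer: b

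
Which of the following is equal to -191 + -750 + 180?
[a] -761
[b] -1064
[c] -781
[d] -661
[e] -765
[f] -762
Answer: a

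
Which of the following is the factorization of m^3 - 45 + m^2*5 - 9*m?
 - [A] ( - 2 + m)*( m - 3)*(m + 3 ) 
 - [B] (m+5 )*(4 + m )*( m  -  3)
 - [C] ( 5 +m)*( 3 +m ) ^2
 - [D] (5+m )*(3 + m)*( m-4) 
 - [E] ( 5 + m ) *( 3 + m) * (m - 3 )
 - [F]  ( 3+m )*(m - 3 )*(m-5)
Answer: E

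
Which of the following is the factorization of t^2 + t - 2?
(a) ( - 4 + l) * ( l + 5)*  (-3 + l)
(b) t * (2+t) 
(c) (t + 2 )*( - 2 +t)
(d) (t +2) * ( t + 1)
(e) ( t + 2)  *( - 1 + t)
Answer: e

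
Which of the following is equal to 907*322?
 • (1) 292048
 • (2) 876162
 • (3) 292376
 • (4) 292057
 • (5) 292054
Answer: 5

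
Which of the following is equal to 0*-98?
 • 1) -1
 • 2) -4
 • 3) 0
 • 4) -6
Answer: 3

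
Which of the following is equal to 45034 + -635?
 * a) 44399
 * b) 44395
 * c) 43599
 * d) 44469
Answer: a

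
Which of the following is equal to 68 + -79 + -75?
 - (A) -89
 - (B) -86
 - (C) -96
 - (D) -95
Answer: B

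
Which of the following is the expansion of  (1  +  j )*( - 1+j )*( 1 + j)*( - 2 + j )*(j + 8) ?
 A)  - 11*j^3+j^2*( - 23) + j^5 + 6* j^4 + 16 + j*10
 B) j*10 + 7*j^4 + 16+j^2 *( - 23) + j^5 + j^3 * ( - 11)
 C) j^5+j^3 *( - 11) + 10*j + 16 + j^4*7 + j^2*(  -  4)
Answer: B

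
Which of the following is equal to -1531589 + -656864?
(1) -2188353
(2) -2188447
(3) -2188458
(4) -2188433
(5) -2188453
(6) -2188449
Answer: 5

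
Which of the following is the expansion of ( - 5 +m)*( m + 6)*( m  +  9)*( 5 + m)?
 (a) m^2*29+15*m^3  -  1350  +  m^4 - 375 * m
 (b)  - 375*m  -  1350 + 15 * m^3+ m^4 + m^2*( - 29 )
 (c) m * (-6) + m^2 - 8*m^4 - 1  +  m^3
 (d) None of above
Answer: a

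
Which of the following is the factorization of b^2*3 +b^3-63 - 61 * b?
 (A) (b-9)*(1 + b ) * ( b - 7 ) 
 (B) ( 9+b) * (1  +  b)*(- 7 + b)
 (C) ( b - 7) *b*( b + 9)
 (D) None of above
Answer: B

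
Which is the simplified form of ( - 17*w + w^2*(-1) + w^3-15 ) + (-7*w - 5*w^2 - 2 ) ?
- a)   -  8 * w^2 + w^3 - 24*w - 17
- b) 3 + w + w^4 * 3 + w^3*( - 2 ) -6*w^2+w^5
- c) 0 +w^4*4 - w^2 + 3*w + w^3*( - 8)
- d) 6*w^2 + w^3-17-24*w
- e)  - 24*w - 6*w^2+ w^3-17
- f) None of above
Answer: e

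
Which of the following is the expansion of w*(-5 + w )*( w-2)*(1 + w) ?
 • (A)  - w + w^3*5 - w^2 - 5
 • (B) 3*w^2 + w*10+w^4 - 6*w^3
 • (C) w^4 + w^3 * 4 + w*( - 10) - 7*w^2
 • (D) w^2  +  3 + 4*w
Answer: B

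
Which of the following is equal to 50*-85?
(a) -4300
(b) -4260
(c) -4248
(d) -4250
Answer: d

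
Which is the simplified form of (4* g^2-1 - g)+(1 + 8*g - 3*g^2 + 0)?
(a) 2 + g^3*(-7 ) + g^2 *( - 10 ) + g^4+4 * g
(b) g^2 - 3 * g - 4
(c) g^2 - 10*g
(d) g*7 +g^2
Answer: d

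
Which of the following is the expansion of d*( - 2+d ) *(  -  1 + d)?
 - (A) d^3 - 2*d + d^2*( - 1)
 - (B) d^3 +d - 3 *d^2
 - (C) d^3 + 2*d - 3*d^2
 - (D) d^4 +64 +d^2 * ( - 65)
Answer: C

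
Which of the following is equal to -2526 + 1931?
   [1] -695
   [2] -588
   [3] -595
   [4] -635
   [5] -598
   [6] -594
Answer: 3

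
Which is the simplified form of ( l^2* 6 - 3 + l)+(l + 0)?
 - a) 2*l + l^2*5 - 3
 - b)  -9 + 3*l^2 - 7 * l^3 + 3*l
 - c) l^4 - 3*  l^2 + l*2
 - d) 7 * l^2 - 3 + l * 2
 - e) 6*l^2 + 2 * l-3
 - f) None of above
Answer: e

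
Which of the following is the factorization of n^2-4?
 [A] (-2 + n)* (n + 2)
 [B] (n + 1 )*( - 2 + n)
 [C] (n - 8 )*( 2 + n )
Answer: A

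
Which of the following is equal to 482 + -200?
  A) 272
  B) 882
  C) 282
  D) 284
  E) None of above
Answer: C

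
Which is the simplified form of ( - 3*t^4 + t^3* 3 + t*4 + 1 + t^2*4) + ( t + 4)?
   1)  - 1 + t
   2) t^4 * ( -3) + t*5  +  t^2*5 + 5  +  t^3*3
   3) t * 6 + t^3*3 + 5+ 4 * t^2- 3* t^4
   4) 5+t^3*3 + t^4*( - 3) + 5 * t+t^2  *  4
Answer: 4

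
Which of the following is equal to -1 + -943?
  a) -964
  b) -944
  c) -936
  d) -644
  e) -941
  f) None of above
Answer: b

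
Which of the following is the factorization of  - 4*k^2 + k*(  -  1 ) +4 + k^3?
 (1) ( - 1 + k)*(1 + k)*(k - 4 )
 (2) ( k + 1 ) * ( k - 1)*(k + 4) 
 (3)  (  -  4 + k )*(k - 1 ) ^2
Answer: 1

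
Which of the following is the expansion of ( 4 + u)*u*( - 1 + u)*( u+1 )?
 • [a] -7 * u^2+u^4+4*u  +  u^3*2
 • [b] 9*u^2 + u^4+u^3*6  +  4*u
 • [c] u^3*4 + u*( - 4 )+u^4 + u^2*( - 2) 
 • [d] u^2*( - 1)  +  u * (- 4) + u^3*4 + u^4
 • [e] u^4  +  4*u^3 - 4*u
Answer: d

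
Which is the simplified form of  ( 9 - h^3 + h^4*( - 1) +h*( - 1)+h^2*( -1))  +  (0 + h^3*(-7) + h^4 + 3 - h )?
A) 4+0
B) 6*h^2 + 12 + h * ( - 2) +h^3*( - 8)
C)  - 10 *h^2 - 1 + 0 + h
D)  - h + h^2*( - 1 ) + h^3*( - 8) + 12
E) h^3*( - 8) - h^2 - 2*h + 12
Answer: E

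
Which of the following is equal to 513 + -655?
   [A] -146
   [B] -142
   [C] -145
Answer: B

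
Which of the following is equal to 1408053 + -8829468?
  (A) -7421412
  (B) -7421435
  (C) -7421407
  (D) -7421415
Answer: D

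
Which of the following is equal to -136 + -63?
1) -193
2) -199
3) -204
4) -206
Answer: 2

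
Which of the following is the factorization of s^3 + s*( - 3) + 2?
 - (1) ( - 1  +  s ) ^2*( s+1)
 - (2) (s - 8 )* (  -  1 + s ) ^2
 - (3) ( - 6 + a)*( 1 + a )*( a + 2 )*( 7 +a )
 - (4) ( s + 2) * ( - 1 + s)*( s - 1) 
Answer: 4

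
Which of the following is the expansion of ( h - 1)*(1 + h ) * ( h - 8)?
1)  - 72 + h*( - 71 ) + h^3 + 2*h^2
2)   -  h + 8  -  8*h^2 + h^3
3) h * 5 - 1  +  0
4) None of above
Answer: 2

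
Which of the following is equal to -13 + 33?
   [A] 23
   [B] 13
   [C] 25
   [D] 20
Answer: D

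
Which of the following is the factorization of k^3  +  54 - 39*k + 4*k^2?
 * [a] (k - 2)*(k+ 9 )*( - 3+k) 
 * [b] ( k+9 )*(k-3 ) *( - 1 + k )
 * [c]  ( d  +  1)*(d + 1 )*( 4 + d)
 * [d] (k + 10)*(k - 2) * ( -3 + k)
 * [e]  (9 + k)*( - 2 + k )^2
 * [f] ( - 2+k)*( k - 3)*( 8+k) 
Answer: a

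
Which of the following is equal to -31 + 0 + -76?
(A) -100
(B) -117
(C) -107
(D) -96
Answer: C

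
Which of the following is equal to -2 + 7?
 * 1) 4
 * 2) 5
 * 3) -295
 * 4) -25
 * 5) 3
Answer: 2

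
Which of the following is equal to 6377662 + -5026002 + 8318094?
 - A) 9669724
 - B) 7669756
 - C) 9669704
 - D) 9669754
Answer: D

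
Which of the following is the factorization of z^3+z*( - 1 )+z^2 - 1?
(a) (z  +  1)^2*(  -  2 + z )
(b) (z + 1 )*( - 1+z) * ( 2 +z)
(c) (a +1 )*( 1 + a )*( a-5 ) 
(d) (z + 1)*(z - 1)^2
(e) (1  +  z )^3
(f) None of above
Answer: f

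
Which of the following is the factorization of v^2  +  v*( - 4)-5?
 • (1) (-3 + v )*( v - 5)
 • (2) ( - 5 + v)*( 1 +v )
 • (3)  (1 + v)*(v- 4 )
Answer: 2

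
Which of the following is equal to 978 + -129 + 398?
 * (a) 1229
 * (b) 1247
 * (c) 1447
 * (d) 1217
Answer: b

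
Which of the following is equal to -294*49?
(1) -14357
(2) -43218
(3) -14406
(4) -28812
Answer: 3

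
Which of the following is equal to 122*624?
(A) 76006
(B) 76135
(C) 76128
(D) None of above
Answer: C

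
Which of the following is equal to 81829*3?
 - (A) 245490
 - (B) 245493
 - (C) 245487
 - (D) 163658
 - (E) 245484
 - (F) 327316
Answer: C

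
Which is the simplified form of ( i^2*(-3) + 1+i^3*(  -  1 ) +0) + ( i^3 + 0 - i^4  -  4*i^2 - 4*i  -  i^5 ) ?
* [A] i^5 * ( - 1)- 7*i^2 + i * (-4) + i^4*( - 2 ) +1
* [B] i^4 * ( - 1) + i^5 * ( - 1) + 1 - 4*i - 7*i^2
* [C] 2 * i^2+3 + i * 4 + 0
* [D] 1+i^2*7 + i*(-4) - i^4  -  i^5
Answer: B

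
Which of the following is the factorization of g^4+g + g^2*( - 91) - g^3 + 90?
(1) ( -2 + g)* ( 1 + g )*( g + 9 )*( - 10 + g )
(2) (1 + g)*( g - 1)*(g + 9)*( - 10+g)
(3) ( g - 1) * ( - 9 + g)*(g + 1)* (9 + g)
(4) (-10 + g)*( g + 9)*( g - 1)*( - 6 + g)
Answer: 2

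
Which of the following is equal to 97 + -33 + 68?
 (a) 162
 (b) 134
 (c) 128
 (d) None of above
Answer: d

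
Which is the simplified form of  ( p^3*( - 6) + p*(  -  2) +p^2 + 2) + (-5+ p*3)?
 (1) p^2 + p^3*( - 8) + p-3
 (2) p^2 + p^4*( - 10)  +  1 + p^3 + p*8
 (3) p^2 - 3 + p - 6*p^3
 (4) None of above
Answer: 3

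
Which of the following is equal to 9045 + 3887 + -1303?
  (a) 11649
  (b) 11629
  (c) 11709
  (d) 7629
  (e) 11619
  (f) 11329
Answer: b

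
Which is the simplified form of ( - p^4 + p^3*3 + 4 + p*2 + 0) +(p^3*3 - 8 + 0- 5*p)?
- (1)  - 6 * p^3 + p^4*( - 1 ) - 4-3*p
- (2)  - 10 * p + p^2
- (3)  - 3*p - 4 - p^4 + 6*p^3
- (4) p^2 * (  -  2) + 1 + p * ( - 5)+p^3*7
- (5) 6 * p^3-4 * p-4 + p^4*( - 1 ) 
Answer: 3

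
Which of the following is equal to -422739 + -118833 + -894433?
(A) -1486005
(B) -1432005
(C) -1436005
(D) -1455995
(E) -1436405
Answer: C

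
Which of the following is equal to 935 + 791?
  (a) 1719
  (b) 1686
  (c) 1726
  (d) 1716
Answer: c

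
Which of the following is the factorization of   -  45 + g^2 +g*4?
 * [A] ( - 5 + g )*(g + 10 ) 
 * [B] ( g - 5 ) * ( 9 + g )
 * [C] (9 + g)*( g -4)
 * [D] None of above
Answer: B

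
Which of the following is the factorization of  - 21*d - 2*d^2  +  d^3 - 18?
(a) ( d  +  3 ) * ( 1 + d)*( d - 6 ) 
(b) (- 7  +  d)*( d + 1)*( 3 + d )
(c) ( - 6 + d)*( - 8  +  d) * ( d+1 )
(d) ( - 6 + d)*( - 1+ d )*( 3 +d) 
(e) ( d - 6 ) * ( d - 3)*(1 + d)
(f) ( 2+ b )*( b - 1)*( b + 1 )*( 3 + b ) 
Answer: a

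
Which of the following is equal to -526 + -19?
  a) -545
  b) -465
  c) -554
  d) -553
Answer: a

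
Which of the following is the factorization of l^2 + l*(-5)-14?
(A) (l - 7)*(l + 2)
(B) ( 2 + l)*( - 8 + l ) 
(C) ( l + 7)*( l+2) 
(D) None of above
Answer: A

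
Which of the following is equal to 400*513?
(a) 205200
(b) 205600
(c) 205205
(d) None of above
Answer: a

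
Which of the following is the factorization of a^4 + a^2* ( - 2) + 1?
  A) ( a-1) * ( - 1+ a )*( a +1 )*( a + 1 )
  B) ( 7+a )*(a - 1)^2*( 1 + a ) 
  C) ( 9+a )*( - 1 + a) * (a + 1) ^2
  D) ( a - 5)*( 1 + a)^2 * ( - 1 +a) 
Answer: A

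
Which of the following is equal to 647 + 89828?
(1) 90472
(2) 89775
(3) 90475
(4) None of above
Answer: 3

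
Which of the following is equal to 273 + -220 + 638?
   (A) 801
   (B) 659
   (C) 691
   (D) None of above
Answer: C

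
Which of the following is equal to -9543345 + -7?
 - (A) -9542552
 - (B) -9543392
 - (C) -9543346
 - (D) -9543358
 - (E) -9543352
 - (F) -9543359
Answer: E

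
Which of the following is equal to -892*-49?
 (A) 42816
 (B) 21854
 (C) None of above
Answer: C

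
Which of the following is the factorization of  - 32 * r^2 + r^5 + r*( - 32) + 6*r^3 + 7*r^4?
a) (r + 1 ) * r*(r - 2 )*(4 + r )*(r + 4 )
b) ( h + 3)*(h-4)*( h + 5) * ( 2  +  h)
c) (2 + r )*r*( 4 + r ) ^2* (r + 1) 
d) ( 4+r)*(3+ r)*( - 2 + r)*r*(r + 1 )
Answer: a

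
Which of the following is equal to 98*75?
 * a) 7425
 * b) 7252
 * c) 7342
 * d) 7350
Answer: d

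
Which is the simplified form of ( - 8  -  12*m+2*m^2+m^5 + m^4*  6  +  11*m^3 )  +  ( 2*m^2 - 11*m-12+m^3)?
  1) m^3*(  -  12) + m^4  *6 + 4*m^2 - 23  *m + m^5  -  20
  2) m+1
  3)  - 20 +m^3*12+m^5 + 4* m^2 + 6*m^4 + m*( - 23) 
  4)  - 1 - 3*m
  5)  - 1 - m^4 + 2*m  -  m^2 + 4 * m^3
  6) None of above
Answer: 3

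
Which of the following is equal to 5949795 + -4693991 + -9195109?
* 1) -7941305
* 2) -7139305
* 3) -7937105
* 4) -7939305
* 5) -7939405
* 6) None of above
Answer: 4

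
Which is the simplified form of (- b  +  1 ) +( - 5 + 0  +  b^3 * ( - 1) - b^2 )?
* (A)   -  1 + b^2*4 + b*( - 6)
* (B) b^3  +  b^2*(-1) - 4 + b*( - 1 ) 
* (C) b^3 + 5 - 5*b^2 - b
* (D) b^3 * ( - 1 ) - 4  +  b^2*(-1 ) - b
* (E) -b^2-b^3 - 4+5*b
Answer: D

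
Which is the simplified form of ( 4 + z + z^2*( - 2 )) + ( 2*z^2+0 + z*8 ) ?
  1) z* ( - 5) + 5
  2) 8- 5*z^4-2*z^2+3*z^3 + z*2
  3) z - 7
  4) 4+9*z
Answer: 4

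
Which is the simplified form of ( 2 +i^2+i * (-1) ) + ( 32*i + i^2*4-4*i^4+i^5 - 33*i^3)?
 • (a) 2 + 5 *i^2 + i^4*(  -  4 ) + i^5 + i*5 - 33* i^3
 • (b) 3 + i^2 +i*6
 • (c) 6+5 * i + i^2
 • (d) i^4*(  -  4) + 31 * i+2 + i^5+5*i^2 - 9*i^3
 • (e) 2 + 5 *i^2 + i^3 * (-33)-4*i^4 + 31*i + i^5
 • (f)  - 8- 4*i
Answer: e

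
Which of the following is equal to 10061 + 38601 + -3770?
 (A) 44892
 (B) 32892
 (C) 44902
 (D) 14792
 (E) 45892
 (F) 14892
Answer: A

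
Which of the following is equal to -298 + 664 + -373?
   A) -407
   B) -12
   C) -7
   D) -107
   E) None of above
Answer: C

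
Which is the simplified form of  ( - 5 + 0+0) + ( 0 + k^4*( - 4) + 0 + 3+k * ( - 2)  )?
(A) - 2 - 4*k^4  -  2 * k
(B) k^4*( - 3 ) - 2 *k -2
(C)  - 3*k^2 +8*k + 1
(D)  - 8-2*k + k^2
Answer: A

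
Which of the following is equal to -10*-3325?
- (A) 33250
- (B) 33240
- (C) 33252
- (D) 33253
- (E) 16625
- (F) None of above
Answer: A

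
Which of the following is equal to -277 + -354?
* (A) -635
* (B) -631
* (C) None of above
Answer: B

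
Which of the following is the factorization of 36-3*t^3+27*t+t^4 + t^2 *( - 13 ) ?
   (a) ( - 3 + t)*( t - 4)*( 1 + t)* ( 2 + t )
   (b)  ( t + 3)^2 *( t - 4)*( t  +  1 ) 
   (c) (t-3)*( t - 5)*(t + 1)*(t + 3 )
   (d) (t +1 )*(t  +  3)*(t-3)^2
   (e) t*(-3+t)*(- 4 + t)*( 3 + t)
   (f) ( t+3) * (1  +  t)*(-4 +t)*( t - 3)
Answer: f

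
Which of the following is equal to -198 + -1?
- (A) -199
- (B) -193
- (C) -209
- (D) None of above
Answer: A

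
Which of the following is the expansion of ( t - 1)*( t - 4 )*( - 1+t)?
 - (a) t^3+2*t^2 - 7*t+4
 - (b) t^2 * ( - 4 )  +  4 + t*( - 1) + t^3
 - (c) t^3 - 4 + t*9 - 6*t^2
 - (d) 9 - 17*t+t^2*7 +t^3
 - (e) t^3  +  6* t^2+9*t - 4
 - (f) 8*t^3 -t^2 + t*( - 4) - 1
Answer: c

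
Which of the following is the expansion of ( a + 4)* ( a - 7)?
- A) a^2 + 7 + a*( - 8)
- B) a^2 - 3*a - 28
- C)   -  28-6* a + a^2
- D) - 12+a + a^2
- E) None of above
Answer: B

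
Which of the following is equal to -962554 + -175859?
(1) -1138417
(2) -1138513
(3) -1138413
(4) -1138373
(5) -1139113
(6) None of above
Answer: 3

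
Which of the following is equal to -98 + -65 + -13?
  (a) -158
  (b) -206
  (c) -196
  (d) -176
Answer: d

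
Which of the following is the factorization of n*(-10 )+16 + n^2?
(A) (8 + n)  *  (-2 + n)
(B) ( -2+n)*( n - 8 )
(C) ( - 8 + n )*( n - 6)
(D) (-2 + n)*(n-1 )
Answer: B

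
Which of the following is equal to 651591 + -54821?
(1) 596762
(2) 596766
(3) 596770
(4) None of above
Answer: 3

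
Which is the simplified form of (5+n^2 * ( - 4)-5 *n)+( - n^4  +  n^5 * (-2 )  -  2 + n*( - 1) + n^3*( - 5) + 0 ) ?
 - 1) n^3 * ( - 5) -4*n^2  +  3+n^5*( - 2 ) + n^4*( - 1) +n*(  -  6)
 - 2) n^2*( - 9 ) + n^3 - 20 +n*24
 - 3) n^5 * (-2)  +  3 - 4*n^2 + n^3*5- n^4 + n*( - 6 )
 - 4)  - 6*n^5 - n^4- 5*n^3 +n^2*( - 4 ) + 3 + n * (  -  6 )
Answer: 1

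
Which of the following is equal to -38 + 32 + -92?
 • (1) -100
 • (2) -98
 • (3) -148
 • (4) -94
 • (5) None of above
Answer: 2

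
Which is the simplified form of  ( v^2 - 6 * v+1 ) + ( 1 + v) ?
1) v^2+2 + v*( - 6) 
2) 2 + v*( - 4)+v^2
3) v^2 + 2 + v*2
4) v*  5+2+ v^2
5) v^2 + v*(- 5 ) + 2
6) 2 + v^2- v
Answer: 5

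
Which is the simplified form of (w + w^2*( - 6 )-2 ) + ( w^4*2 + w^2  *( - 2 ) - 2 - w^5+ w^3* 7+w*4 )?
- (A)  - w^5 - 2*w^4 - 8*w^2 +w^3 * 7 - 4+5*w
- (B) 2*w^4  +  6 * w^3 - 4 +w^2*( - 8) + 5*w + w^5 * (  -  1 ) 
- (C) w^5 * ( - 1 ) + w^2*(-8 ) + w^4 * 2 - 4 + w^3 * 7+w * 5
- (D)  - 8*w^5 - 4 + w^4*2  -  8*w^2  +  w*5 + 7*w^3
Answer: C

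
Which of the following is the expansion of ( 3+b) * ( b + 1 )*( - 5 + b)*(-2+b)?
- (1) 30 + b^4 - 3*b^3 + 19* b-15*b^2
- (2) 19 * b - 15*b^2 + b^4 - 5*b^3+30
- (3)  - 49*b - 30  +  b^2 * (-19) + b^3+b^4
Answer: 1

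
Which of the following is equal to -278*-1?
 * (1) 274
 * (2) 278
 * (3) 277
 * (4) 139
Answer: 2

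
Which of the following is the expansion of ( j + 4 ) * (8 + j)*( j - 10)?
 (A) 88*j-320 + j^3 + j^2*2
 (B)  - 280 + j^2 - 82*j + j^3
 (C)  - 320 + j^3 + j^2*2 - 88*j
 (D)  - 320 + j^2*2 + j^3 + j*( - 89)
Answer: C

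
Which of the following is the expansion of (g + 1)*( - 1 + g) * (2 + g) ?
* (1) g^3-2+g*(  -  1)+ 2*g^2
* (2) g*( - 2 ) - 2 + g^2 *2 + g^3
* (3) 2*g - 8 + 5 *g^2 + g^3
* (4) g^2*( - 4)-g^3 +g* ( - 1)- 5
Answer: 1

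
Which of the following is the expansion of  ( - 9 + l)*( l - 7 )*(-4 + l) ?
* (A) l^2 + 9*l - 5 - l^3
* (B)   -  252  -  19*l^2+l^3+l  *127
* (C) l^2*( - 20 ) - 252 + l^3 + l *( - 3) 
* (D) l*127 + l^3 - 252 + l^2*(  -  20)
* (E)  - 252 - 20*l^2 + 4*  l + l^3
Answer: D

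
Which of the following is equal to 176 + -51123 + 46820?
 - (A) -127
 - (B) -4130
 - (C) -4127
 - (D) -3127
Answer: C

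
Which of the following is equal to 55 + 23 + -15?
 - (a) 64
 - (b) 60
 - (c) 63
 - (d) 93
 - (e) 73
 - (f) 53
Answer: c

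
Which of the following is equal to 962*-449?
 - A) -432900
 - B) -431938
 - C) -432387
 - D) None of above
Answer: B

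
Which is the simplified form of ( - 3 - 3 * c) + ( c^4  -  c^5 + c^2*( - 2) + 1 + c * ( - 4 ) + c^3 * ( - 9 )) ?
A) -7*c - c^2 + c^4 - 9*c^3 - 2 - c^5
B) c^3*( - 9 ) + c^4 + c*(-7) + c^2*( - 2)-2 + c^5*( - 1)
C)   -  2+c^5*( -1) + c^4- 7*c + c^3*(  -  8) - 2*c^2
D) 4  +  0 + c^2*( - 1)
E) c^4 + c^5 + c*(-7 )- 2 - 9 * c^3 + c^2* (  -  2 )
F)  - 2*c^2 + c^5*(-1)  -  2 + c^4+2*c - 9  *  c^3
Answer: B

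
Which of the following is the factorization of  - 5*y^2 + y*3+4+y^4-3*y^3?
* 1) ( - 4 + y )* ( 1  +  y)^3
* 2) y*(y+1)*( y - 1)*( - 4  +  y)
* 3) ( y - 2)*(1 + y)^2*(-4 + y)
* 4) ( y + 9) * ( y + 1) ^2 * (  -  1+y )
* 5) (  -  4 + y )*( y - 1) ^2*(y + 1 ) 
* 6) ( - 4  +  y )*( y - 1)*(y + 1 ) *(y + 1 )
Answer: 6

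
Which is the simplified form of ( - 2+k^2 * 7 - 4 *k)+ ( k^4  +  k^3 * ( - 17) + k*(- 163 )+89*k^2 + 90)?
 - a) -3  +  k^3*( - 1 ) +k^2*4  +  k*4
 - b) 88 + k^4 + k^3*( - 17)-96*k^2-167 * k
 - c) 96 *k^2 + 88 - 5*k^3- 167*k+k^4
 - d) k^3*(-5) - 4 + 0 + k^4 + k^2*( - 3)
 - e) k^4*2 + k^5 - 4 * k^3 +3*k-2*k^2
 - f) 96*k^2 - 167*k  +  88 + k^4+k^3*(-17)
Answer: f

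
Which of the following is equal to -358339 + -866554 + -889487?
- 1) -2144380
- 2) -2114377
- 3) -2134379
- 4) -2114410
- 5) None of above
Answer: 5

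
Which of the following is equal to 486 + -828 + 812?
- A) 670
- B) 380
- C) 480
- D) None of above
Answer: D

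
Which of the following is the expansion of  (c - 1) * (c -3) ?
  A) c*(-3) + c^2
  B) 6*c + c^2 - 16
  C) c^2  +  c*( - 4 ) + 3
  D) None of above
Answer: C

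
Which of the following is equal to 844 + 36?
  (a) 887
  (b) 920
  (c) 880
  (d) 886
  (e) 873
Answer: c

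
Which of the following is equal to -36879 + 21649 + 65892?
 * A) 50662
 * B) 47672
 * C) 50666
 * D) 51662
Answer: A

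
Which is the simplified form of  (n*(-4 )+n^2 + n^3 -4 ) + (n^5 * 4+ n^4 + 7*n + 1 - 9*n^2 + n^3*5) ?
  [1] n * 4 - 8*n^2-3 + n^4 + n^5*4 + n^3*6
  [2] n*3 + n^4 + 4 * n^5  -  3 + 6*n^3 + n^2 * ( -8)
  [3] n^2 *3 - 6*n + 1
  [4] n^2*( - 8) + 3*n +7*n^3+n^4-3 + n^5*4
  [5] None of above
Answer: 2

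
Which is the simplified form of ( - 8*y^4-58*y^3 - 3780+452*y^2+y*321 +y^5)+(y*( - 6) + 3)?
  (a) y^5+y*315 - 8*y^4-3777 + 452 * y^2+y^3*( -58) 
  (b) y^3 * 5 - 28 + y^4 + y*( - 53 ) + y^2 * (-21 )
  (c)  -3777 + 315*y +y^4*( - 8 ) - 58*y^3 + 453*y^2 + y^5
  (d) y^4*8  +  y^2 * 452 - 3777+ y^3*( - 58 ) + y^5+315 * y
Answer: a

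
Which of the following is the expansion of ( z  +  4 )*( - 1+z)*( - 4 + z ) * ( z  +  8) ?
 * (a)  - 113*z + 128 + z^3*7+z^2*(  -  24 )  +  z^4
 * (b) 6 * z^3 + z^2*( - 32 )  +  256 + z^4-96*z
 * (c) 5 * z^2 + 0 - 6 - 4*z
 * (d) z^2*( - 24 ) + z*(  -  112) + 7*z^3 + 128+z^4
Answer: d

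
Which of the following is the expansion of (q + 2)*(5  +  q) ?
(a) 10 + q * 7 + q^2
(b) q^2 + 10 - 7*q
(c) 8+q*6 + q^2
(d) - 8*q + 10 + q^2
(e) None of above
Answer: a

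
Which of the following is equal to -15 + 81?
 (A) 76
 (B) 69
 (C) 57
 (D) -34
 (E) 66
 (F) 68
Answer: E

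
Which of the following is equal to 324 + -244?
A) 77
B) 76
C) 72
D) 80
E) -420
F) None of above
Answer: D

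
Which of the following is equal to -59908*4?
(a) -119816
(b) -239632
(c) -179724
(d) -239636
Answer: b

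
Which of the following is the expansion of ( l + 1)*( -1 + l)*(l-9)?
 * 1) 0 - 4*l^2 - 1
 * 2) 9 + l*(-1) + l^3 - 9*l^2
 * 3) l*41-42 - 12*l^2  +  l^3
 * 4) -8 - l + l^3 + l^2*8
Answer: 2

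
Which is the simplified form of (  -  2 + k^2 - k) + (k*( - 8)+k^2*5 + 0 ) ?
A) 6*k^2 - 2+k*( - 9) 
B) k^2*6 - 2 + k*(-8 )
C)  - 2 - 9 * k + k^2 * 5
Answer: A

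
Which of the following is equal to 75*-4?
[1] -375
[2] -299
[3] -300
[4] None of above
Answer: 3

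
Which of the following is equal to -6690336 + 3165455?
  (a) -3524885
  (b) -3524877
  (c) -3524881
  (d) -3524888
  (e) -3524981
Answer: c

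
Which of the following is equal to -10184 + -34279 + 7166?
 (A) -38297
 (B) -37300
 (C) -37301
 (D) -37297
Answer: D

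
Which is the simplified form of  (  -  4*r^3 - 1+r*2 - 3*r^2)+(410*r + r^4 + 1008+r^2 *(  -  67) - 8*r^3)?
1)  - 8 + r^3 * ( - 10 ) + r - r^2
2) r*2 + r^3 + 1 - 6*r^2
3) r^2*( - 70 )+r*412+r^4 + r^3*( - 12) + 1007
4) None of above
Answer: 3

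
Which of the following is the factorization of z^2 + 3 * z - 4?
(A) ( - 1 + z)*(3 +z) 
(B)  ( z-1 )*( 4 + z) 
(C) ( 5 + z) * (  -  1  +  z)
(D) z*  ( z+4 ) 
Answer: B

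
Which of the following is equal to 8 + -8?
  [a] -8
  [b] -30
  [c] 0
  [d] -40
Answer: c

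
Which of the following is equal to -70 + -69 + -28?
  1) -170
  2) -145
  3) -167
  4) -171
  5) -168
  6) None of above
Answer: 3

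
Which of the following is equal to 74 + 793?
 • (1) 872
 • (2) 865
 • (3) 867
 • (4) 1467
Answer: 3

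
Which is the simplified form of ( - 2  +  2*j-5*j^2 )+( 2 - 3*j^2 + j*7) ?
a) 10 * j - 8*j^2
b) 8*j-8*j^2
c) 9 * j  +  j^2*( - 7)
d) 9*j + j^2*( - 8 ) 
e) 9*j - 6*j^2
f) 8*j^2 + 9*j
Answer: d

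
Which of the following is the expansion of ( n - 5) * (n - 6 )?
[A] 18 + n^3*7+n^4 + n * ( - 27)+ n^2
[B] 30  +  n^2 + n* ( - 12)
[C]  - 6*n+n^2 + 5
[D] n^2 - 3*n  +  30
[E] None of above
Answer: E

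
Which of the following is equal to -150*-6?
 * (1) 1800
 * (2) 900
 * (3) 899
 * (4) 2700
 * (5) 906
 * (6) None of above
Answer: 2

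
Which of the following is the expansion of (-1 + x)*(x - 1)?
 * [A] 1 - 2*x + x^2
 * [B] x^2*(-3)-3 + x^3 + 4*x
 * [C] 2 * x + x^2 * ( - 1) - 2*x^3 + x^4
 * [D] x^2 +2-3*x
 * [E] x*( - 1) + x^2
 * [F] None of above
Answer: A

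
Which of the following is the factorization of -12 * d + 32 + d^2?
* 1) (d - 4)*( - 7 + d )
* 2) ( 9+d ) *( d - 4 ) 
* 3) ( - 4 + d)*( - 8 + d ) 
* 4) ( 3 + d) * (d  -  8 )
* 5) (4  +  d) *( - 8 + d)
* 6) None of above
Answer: 3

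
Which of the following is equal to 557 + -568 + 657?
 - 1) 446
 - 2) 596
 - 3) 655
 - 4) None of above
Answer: 4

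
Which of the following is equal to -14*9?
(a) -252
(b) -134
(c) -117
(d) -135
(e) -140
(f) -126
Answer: f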